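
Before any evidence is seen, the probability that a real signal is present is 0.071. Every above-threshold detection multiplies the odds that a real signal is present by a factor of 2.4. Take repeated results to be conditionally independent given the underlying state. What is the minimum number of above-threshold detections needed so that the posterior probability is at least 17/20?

5

Prior odds: 0.071 ÷ 0.929 = 71/929.
Likelihood ratio per above-threshold detection = 2.4.
Target odds: 0.85 ÷ 0.15 = 17/3.
Require 2.4ⁿ ≥ 17/3 ÷ (71/929) = 15793/213.
2.4⁴ = 33.1776 falls short of 15793/213 but 2.4⁵ = 79.62624 reaches it, so n = 5.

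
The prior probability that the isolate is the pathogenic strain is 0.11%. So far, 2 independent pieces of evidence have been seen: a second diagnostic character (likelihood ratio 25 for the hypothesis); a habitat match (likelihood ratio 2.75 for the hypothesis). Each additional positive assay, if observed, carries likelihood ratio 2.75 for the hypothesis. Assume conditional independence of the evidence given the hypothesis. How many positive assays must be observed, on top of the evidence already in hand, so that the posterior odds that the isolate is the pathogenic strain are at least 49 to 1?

7

Prior odds = 0.0011/0.9989 = 11/9989.
Combined Bayes factor of the evidence already in hand = 25 × 2.75 = 68.75.
Odds after that evidence = (11/9989) × 68.75 = 3025/39956.
Target odds = 49.
Need 2.75ⁿ ≥ 49 ÷ (3025/39956) = 1957844/3025.
2.75⁶ = 1771561/4096 falls short of 1957844/3025 but 2.75⁷ = 19487171/16384 reaches it, so n = 7.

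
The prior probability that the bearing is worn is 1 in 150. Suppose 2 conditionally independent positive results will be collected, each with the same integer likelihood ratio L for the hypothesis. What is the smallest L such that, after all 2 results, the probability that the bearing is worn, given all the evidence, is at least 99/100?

Prior odds = (1/150)/(149/150) = 1/149.
Target odds = 0.99/0.01 = 99.
Need L² ≥ 99 ÷ (1/149) = 14751.
121² = 14641 < 14751 ≤ 14884 = 122², so L = 122.

122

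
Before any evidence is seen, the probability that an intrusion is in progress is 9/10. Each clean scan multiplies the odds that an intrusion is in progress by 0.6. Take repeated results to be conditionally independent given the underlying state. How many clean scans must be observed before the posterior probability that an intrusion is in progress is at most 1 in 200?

Prior odds = 0.9/0.1 = 9.
Likelihood ratio per clean scan = 0.6.
Target odds: 0.005 ÷ 0.995 = 1/199.
Need 9 × 0.6ⁿ ≤ 1/199, i.e. 0.6ⁿ ≤ 1/1791.
0.6¹⁴ ≈0.000783642 is still above 1/1791 but 0.6¹⁵ ≈0.000470185 is at or below it, so n = 15.

15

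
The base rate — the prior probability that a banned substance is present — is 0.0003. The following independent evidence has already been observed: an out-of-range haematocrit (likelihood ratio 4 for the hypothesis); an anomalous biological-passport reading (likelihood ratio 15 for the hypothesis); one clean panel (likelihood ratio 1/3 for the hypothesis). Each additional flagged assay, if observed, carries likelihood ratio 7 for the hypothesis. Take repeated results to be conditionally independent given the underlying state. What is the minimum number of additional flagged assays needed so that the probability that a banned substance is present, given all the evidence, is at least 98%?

5

Prior odds = 0.0003/0.9997 = 3/9997.
Combined Bayes factor of the evidence already in hand = 4 × 15 × (1/3) = 20.
Odds after that evidence = (3/9997) × 20 = 60/9997.
Target odds = 0.98/0.02 = 49.
Need 7ⁿ ≥ 49 ÷ (60/9997) = 489853/60.
7⁴ = 2401 falls short of 489853/60 but 7⁵ = 16807 reaches it, so n = 5.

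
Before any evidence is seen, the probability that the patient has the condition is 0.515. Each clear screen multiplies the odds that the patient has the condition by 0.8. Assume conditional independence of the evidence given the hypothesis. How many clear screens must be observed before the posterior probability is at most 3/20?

Prior odds: 0.515 ÷ 0.485 = 103/97.
Likelihood ratio per clear screen = 0.8.
Target odds: 0.15 ÷ 0.85 = 3/17.
Need (103/97) × 0.8ⁿ ≤ 3/17, i.e. 0.8ⁿ ≤ 291/1751.
0.8⁸ = 65536/390625 is still above 291/1751 but 0.8⁹ = 262144/1953125 is at or below it, so n = 9.

9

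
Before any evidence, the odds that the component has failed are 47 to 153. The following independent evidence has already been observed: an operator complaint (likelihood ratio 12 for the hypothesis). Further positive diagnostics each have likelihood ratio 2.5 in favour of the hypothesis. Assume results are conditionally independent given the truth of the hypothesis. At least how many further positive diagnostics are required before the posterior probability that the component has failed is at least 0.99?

4

Prior odds = 47/153.
Bayes factor of the evidence already in hand = 12.
Odds after that evidence = (47/153) × 12 = 188/51.
Target odds = 0.99/0.01 = 99.
Need 2.5ⁿ ≥ 99 ÷ (188/51) = 5049/188.
2.5³ = 15.625 falls short of 5049/188 but 2.5⁴ = 39.0625 reaches it, so n = 4.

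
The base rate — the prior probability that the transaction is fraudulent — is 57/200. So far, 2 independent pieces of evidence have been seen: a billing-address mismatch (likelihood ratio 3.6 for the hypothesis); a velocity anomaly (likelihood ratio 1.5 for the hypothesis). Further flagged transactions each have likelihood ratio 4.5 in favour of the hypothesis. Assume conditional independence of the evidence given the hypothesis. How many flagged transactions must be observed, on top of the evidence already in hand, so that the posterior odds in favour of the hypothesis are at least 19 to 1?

2

Prior odds = 0.285/0.715 = 57/143.
Combined Bayes factor of the evidence already in hand = 3.6 × 1.5 = 5.4.
Odds after that evidence = (57/143) × 5.4 = 1539/715.
Target odds = 19.
Need 4.5ⁿ ≥ 19 ÷ (1539/715) = 715/81.
4.5¹ = 4.5 falls short of 715/81 but 4.5² = 20.25 reaches it, so n = 2.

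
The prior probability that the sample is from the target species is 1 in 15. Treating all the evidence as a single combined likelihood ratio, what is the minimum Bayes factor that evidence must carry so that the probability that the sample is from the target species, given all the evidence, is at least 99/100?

Prior odds = (1/15)/(14/15) = 1/14.
Target odds = 0.99/0.01 = 99.
Required Bayes factor = 99 ÷ (1/14) = 1386.

1386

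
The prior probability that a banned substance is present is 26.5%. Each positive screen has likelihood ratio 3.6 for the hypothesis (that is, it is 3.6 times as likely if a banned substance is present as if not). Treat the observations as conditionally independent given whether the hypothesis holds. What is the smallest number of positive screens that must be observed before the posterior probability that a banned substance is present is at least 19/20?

Prior odds: 0.265 ÷ 0.735 = 53/147.
Likelihood ratio per positive screen = 3.6.
Target posterior odds = 0.95/0.05 = 19.
Require 3.6ⁿ ≥ 19 ÷ (53/147) = 2793/53.
3.6³ = 46.656 falls short of 2793/53 but 3.6⁴ = 167.9616 reaches it, so n = 4.

4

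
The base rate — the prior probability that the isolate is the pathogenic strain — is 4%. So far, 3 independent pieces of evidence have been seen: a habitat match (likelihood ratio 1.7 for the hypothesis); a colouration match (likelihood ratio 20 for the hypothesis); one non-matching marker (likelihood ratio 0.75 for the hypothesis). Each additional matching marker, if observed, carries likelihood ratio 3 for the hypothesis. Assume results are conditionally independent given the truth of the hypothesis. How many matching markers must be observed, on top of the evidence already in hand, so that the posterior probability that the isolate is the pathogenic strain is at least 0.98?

Prior odds = 0.04/0.96 = 1/24.
Combined Bayes factor of the evidence already in hand = 1.7 × 20 × 0.75 = 25.5.
Odds after that evidence = (1/24) × 25.5 = 1.0625.
Target odds = 0.98/0.02 = 49.
Need 3ⁿ ≥ 49 ÷ 1.0625 = 784/17.
3³ = 27 falls short of 784/17 but 3⁴ = 81 reaches it, so n = 4.

4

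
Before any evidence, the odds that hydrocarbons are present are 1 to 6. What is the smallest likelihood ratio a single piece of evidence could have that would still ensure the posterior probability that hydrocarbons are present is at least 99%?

594

Prior odds = 1/6.
Target odds = 0.99/0.01 = 99.
Required Bayes factor = 99 ÷ (1/6) = 594.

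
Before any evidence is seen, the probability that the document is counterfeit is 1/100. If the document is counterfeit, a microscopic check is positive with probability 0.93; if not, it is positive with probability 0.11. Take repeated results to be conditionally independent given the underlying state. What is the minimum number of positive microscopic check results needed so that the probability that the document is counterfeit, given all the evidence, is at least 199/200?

Prior odds = 0.01/0.99 = 1/99.
Likelihood ratio of a positive = 0.93/0.11 = 93/11.
Target odds: 0.995 ÷ 0.005 = 199.
Require (93/11)ⁿ ≥ 199 ÷ (1/99) = 19701.
(93/11)⁴ = 74805201/14641 falls short of 19701 but (93/11)⁵ ≈43196.8 reaches it, so n = 5.

5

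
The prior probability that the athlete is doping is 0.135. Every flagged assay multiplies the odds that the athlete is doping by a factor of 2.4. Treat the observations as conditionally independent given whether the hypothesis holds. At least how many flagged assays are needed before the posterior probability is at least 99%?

8

Prior odds = 0.135/0.865 = 27/173.
Likelihood ratio per flagged assay = 2.4.
Target odds: 0.99 ÷ 0.01 = 99.
Require 2.4ⁿ ≥ 99 ÷ (27/173) = 1903/3.
2.4⁷ = 35831808/78125 falls short of 1903/3 but 2.4⁸ = 429981696/390625 reaches it, so n = 8.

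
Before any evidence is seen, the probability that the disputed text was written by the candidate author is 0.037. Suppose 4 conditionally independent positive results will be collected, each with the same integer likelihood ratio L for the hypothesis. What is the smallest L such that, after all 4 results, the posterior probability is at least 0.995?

9

Prior odds = 0.037/0.963 = 37/963.
Target odds = 0.995/0.005 = 199.
Need L⁴ ≥ 199 ÷ (37/963) = 191637/37.
8⁴ = 4096 < 191637/37 ≤ 6561 = 9⁴, so L = 9.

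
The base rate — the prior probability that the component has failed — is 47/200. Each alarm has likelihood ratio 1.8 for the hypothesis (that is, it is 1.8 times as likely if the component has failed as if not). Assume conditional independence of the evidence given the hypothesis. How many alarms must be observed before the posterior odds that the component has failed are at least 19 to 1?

Prior odds: 0.235 ÷ 0.765 = 47/153.
Likelihood ratio per alarm = 1.8.
Target odds = 19.
Need (47/153) × 1.8ⁿ ≥ 19, i.e. 1.8ⁿ ≥ 2907/47.
1.8⁷ = 4782969/78125 falls short of 2907/47 but 1.8⁸ = 43046721/390625 reaches it, so n = 8.

8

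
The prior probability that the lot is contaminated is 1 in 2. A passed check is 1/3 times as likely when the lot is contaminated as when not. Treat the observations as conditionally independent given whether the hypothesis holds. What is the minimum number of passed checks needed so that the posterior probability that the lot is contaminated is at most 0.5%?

5

Prior odds = 0.5/0.5 = 1.
Likelihood ratio per passed check = 1/3.
Target posterior odds = 0.005/0.995 = 1/199.
Require (1/3)ⁿ ≤ 1/199 ÷ 1 = 1/199.
(1/3)⁴ = 1/81 is still above 1/199 but (1/3)⁵ = 1/243 is at or below it, so n = 5.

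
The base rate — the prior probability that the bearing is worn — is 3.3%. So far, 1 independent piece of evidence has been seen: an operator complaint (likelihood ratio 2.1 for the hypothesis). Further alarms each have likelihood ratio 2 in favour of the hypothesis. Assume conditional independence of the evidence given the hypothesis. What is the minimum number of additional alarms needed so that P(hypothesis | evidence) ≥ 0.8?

Prior odds = 0.033/0.967 = 33/967.
Bayes factor of the evidence already in hand = 2.1.
Odds after that evidence = (33/967) × 2.1 = 693/9670.
Target odds = 0.8/0.2 = 4.
Need 2ⁿ ≥ 4 ÷ (693/9670) = 38680/693.
2⁵ = 32 falls short of 38680/693 but 2⁶ = 64 reaches it, so n = 6.

6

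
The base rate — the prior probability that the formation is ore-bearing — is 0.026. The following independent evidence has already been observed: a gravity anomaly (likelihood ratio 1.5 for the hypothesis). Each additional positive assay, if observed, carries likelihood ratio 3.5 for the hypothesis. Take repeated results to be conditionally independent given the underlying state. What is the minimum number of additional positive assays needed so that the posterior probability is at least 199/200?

Prior odds = 0.026/0.974 = 13/487.
Bayes factor of the evidence already in hand = 1.5.
Odds after that evidence = (13/487) × 1.5 = 39/974.
Target odds = 0.995/0.005 = 199.
Need 3.5ⁿ ≥ 199 ÷ (39/974) = 193826/39.
3.5⁶ = 1838.265625 falls short of 193826/39 but 3.5⁷ = 823543/128 reaches it, so n = 7.

7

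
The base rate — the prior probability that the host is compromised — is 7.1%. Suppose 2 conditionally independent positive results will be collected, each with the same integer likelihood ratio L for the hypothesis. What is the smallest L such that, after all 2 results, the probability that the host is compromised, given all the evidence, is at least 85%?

9

Prior odds = 0.071/0.929 = 71/929.
Target odds = 0.85/0.15 = 17/3.
Need L² ≥ 17/3 ÷ (71/929) = 15793/213.
8² = 64 < 15793/213 ≤ 81 = 9², so L = 9.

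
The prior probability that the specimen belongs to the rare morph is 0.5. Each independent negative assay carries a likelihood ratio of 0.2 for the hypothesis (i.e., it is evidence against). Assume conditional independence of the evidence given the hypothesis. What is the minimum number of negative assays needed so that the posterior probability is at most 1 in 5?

Prior odds: 0.5 ÷ 0.5 = 1.
Likelihood ratio per negative assay = 0.2.
Target posterior odds = 0.2/0.8 = 0.25.
Require 0.2ⁿ ≤ 0.25 ÷ 1 = 0.25.
0.2¹ = 0.2, which is already at or below the required 0.25; so n = 1.

1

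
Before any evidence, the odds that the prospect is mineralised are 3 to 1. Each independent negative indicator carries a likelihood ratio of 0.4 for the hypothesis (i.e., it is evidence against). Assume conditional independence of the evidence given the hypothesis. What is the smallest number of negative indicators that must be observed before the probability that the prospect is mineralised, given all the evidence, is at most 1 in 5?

Prior odds = 3.
Likelihood ratio per negative indicator = 0.4.
Target posterior odds = 0.2/0.8 = 0.25.
Require 0.4ⁿ ≤ 0.25 ÷ 3 = 1/12.
0.4² = 0.16 is still above 1/12 but 0.4³ = 0.064 is at or below it, so n = 3.

3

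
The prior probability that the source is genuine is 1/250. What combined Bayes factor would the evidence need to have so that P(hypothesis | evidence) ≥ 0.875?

Prior odds = 0.004/0.996 = 1/249.
Target odds = 0.875/0.125 = 7.
Required Bayes factor = 7 ÷ (1/249) = 1743.

1743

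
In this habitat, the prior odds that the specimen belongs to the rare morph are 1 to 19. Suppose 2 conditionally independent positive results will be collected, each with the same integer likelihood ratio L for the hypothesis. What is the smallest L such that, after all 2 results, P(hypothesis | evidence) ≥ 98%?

Prior odds = 1/19.
Target odds = 0.98/0.02 = 49.
Need L² ≥ 49 ÷ (1/19) = 931.
30² = 900 < 931 ≤ 961 = 31², so L = 31.

31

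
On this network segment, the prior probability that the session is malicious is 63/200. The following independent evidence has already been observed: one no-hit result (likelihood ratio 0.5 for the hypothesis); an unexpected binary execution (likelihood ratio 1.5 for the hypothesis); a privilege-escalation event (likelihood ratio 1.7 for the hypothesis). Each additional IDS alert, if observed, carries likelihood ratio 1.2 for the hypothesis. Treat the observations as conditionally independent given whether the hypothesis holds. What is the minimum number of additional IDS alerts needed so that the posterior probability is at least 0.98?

25

Prior odds = 0.315/0.685 = 63/137.
Combined Bayes factor of the evidence already in hand = 0.5 × 1.5 × 1.7 = 1.275.
Odds after that evidence = (63/137) × 1.275 = 3213/5480.
Target odds = 0.98/0.02 = 49.
Need 1.2ⁿ ≥ 49 ÷ (3213/5480) = 38360/459.
1.2²⁴ ≈79.4968 falls short of 38360/459 but 1.2²⁵ ≈95.3962 reaches it, so n = 25.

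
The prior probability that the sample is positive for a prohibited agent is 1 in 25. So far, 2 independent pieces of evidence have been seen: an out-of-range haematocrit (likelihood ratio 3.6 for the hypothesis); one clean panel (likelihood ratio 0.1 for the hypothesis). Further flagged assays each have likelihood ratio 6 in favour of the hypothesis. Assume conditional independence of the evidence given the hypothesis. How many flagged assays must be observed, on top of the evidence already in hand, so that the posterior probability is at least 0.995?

Prior odds = 0.04/0.96 = 1/24.
Combined Bayes factor of the evidence already in hand = 3.6 × 0.1 = 0.36.
Odds after that evidence = (1/24) × 0.36 = 0.015.
Target odds = 0.995/0.005 = 199.
Need 6ⁿ ≥ 199 ÷ 0.015 = 39800/3.
6⁵ = 7776 falls short of 39800/3 but 6⁶ = 46656 reaches it, so n = 6.

6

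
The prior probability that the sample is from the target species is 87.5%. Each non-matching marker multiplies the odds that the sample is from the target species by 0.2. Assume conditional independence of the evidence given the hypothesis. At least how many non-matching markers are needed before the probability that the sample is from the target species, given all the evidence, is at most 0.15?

Prior odds: 0.875 ÷ 0.125 = 7.
Likelihood ratio per non-matching marker = 0.2.
Target posterior odds = 0.15/0.85 = 3/17.
Require 0.2ⁿ ≤ 3/17 ÷ 7 = 3/119.
0.2² = 0.04 is still above 3/119 but 0.2³ = 0.008 is at or below it, so n = 3.

3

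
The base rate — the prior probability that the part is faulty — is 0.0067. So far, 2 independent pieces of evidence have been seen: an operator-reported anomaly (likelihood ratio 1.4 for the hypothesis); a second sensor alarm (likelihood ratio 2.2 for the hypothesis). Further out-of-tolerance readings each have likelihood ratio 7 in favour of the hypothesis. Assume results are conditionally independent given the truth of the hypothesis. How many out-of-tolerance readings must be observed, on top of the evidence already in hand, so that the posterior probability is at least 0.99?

Prior odds = 0.0067/0.9933 = 67/9933.
Combined Bayes factor of the evidence already in hand = 1.4 × 2.2 = 3.08.
Odds after that evidence = (67/9933) × 3.08 = 67/3225.
Target odds = 0.99/0.01 = 99.
Need 7ⁿ ≥ 99 ÷ (67/3225) = 319275/67.
7⁴ = 2401 falls short of 319275/67 but 7⁵ = 16807 reaches it, so n = 5.

5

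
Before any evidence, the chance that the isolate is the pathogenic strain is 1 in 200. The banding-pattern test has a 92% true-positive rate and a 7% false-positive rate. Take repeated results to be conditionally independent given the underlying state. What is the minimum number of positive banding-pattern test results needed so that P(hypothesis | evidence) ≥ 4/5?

3

Prior odds = 0.005/0.995 = 1/199.
Likelihood ratio of a positive result = 0.92/0.07 = 92/7.
Target odds: 0.8 ÷ 0.2 = 4.
Need (1/199) × (92/7)ⁿ ≥ 4, i.e. (92/7)ⁿ ≥ 796.
(92/7)² = 8464/49 falls short of 796 but (92/7)³ = 778688/343 reaches it, so n = 3.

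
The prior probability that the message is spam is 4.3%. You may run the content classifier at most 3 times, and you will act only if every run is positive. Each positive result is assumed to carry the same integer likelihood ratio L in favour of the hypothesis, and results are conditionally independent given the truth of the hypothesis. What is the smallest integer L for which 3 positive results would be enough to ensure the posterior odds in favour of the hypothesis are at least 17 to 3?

6

Prior odds = 0.043/0.957 = 43/957.
Target odds = 17/3.
Need L³ ≥ 17/3 ÷ (43/957) = 5423/43.
5³ = 125 < 5423/43 ≤ 216 = 6³, so L = 6.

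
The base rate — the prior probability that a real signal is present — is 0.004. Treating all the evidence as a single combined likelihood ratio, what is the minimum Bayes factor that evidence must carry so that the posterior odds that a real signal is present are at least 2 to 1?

498

Prior odds = 0.004/0.996 = 1/249.
Target odds = 2.
Required Bayes factor = 2 ÷ (1/249) = 498.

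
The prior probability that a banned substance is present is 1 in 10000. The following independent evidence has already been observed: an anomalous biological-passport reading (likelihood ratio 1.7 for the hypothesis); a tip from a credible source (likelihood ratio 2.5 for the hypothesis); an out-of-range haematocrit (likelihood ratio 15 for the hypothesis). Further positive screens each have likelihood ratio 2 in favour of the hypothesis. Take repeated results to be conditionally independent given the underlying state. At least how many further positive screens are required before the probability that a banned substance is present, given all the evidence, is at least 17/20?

Prior odds = 0.0001/0.9999 = 1/9999.
Combined Bayes factor of the evidence already in hand = 1.7 × 2.5 × 15 = 63.75.
Odds after that evidence = (1/9999) × 63.75 = 85/13332.
Target odds = 0.85/0.15 = 17/3.
Need 2ⁿ ≥ 17/3 ÷ (85/13332) = 888.8.
2⁹ = 512 falls short of 888.8 but 2¹⁰ = 1024 reaches it, so n = 10.

10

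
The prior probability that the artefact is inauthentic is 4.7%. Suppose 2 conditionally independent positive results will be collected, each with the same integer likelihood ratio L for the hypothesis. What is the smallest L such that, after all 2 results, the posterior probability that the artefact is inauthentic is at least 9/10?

Prior odds = 0.047/0.953 = 47/953.
Target odds = 0.9/0.1 = 9.
Need L² ≥ 9 ÷ (47/953) = 8577/47.
13² = 169 < 8577/47 ≤ 196 = 14², so L = 14.

14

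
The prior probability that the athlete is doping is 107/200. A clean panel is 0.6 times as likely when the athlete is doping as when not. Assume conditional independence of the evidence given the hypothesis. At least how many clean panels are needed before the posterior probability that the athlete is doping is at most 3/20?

4

Prior odds = 0.535/0.465 = 107/93.
Likelihood ratio per clean panel = 0.6.
Target posterior odds = 0.15/0.85 = 3/17.
Need (107/93) × 0.6ⁿ ≤ 3/17, i.e. 0.6ⁿ ≤ 279/1819.
0.6³ = 0.216 is still above 279/1819 but 0.6⁴ = 0.1296 is at or below it, so n = 4.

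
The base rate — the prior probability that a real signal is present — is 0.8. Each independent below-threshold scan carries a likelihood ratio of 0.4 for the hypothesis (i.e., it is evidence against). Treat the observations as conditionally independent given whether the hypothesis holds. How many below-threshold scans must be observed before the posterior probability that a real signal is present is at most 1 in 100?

7

Prior odds = 0.8/0.2 = 4.
Likelihood ratio per below-threshold scan = 0.4.
Target odds: 0.01 ÷ 0.99 = 1/99.
Need 4 × 0.4ⁿ ≤ 1/99, i.e. 0.4ⁿ ≤ 1/396.
0.4⁶ = 64/15625 is still above 1/396 but 0.4⁷ = 128/78125 is at or below it, so n = 7.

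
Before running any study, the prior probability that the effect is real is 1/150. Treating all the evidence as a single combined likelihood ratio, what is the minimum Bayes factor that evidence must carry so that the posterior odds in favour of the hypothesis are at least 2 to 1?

Prior odds = (1/150)/(149/150) = 1/149.
Target odds = 2.
Required Bayes factor = 2 ÷ (1/149) = 298.

298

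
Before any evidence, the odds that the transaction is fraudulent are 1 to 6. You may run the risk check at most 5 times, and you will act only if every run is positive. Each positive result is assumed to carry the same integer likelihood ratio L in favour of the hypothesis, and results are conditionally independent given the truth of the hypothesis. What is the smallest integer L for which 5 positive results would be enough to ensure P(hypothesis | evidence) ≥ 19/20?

Prior odds = 1/6.
Target odds = 0.95/0.05 = 19.
Need L⁵ ≥ 19 ÷ (1/6) = 114.
2⁵ = 32 < 114 ≤ 243 = 3⁵, so L = 3.

3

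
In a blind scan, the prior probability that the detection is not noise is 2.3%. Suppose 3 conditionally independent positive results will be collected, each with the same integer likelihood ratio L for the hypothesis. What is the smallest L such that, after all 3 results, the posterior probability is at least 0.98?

Prior odds = 0.023/0.977 = 23/977.
Target odds = 0.98/0.02 = 49.
Need L³ ≥ 49 ÷ (23/977) = 47873/23.
12³ = 1728 < 47873/23 ≤ 2197 = 13³, so L = 13.

13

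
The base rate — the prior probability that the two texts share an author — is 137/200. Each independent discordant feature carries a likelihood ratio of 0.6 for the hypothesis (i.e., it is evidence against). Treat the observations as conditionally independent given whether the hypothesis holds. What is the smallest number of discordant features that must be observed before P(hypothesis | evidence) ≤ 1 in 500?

14

Prior odds = 0.685/0.315 = 137/63.
Likelihood ratio per discordant feature = 0.6.
Target odds: 0.002 ÷ 0.998 = 1/499.
Require 0.6ⁿ ≤ 1/499 ÷ (137/63) = 63/68363.
0.6¹³ ≈0.00130607 is still above 63/68363 but 0.6¹⁴ ≈0.000783642 is at or below it, so n = 14.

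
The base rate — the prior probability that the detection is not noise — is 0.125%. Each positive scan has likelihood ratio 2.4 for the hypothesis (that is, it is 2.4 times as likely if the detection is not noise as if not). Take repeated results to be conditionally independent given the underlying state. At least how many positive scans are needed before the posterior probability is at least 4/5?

Prior odds = 0.00125/0.99875 = 1/799.
Likelihood ratio per positive scan = 2.4.
Target odds: 0.8 ÷ 0.2 = 4.
Need (1/799) × 2.4ⁿ ≥ 4, i.e. 2.4ⁿ ≥ 3196.
2.4⁹ ≈2641.81 falls short of 3196 but 2.4¹⁰ ≈6340.34 reaches it, so n = 10.

10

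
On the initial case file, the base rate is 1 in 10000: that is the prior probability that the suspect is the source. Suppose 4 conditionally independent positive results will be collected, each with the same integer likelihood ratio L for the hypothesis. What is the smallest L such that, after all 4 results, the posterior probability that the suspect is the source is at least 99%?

Prior odds = 0.0001/0.9999 = 1/9999.
Target odds = 0.99/0.01 = 99.
Need L⁴ ≥ 99 ÷ (1/9999) = 989901.
31⁴ = 923521 < 989901 ≤ 1048576 = 32⁴, so L = 32.

32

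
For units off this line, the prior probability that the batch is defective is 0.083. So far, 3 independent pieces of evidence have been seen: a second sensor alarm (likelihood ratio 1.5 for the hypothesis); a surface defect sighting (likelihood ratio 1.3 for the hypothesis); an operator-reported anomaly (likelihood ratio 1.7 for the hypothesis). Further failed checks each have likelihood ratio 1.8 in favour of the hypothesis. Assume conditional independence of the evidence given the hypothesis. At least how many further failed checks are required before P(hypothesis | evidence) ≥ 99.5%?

Prior odds = 0.083/0.917 = 83/917.
Combined Bayes factor of the evidence already in hand = 1.5 × 1.3 × 1.7 = 3.315.
Odds after that evidence = (83/917) × 3.315 = 55029/183400.
Target odds = 0.995/0.005 = 199.
Need 1.8ⁿ ≥ 199 ÷ (55029/183400) = 36496600/55029.
1.8¹¹ ≈642.684 falls short of 36496600/55029 but 1.8¹² ≈1156.83 reaches it, so n = 12.

12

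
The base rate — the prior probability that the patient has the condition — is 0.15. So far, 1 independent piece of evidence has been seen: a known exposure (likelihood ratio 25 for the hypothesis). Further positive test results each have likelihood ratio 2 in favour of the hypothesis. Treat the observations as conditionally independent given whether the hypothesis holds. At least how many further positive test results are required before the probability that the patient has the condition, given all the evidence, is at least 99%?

5

Prior odds = 0.15/0.85 = 3/17.
Bayes factor of the evidence already in hand = 25.
Odds after that evidence = (3/17) × 25 = 75/17.
Target odds = 0.99/0.01 = 99.
Need 2ⁿ ≥ 99 ÷ (75/17) = 22.44.
2⁴ = 16 falls short of 22.44 but 2⁵ = 32 reaches it, so n = 5.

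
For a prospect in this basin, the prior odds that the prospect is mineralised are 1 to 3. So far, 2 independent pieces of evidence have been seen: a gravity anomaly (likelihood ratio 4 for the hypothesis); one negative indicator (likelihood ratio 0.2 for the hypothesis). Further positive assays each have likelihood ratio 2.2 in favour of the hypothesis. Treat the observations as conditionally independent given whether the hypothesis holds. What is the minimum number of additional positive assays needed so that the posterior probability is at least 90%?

5

Prior odds = 1/3.
Combined Bayes factor of the evidence already in hand = 4 × 0.2 = 0.8.
Odds after that evidence = (1/3) × 0.8 = 4/15.
Target odds = 0.9/0.1 = 9.
Need 2.2ⁿ ≥ 9 ÷ (4/15) = 33.75.
2.2⁴ = 23.4256 falls short of 33.75 but 2.2⁵ = 51.53632 reaches it, so n = 5.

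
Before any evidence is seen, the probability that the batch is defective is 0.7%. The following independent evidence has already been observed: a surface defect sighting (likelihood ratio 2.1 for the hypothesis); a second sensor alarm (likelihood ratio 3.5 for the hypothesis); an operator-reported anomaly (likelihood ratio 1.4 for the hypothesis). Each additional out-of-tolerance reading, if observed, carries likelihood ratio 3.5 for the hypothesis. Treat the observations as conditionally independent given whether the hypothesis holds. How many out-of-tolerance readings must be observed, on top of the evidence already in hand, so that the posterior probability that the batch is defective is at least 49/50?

6

Prior odds = 0.007/0.993 = 7/993.
Combined Bayes factor of the evidence already in hand = 2.1 × 3.5 × 1.4 = 10.29.
Odds after that evidence = (7/993) × 10.29 = 2401/33100.
Target odds = 0.98/0.02 = 49.
Need 3.5ⁿ ≥ 49 ÷ (2401/33100) = 33100/49.
3.5⁵ = 525.21875 falls short of 33100/49 but 3.5⁶ = 1838.265625 reaches it, so n = 6.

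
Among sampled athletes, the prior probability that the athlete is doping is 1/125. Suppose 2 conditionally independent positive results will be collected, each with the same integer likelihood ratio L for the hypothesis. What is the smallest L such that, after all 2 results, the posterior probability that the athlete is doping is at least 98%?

Prior odds = 0.008/0.992 = 1/124.
Target odds = 0.98/0.02 = 49.
Need L² ≥ 49 ÷ (1/124) = 6076.
77² = 5929 < 6076 ≤ 6084 = 78², so L = 78.

78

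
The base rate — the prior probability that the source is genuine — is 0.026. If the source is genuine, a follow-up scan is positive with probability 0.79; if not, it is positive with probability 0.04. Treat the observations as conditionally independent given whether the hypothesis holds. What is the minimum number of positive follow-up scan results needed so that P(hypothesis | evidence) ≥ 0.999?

Prior odds = 0.026/0.974 = 13/487.
Likelihood ratio of a positive = 0.79/0.04 = 19.75.
Target odds: 0.999 ÷ 0.001 = 999.
Require 19.75ⁿ ≥ 999 ÷ (13/487) = 486513/13.
19.75³ = 7703.734375 falls short of 486513/13 but 19.75⁴ = 38950081/256 reaches it, so n = 4.

4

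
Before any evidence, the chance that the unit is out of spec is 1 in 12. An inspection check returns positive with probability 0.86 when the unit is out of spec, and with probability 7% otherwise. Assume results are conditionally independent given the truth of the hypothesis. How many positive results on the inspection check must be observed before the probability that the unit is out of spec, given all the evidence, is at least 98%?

Prior odds = (1/12)/(11/12) = 1/11.
Likelihood ratio of a positive result = 0.86/0.07 = 86/7.
Target odds: 0.98 ÷ 0.02 = 49.
Need (1/11) × (86/7)ⁿ ≥ 49, i.e. (86/7)ⁿ ≥ 539.
(86/7)² = 7396/49 falls short of 539 but (86/7)³ = 636056/343 reaches it, so n = 3.

3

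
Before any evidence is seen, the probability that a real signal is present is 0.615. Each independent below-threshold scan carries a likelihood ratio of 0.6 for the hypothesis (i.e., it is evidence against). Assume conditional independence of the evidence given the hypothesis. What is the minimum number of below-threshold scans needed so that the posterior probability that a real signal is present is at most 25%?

4

Prior odds = 0.615/0.385 = 123/77.
Likelihood ratio per below-threshold scan = 0.6.
Target posterior odds = 0.25/0.75 = 1/3.
Need (123/77) × 0.6ⁿ ≤ 1/3, i.e. 0.6ⁿ ≤ 77/369.
0.6³ = 0.216 is still above 77/369 but 0.6⁴ = 0.1296 is at or below it, so n = 4.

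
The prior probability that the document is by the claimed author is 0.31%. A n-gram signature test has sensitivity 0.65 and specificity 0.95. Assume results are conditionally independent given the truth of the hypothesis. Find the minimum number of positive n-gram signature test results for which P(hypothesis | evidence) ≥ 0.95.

Prior odds: 0.0031 ÷ 0.9969 = 31/9969.
False-positive rate = 1 − 0.95 = 0.05; likelihood ratio of a positive = 0.65/0.05 = 13.
Target odds: 0.95 ÷ 0.05 = 19.
Require 13ⁿ ≥ 19 ÷ (31/9969) = 189411/31.
13³ = 2197 falls short of 189411/31 but 13⁴ = 28561 reaches it, so n = 4.

4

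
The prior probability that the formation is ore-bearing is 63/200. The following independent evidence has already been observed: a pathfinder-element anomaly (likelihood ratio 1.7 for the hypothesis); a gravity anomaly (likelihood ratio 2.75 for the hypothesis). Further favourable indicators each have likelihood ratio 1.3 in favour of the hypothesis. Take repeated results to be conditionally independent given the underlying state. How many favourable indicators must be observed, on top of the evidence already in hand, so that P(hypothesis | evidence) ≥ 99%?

15

Prior odds = 0.315/0.685 = 63/137.
Combined Bayes factor of the evidence already in hand = 1.7 × 2.75 = 4.675.
Odds after that evidence = (63/137) × 4.675 = 11781/5480.
Target odds = 0.99/0.01 = 99.
Need 1.3ⁿ ≥ 99 ÷ (11781/5480) = 5480/119.
1.3¹⁴ ≈39.3738 falls short of 5480/119 but 1.3¹⁵ ≈51.1859 reaches it, so n = 15.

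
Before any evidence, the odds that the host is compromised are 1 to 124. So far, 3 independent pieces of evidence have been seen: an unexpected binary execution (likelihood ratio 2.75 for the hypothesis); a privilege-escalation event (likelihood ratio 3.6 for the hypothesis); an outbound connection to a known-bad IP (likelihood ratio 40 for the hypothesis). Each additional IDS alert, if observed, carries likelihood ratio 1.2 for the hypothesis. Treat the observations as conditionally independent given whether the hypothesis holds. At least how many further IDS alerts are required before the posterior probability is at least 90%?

Prior odds = 1/124.
Combined Bayes factor of the evidence already in hand = 2.75 × 3.6 × 40 = 396.
Odds after that evidence = (1/124) × 396 = 99/31.
Target odds = 0.9/0.1 = 9.
Need 1.2ⁿ ≥ 9 ÷ (99/31) = 31/11.
1.2⁵ = 2.48832 falls short of 31/11 but 1.2⁶ = 46656/15625 reaches it, so n = 6.

6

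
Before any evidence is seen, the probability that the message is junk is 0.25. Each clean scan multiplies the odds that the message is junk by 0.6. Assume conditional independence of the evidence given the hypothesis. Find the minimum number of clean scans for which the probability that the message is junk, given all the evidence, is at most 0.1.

3

Prior odds: 0.25 ÷ 0.75 = 1/3.
Likelihood ratio per clean scan = 0.6.
Target odds: 0.1 ÷ 0.9 = 1/9.
Need (1/3) × 0.6ⁿ ≤ 1/9, i.e. 0.6ⁿ ≤ 1/3.
0.6² = 0.36 is still above 1/3 but 0.6³ = 0.216 is at or below it, so n = 3.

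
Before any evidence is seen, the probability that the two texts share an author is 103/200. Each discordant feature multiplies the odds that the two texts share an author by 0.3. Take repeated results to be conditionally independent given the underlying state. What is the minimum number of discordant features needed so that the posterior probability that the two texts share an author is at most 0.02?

4

Prior odds: 0.515 ÷ 0.485 = 103/97.
Likelihood ratio per discordant feature = 0.3.
Target posterior odds = 0.02/0.98 = 1/49.
Need (103/97) × 0.3ⁿ ≤ 1/49, i.e. 0.3ⁿ ≤ 97/5047.
0.3³ = 0.027 is still above 97/5047 but 0.3⁴ = 0.0081 is at or below it, so n = 4.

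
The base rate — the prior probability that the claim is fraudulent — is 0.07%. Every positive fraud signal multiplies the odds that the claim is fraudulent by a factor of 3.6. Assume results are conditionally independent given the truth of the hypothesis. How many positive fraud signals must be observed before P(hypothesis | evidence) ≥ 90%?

8

Prior odds: 0.0007 ÷ 0.9993 = 7/9993.
Likelihood ratio per positive fraud signal = 3.6.
Target odds: 0.9 ÷ 0.1 = 9.
Need (7/9993) × 3.6ⁿ ≥ 9, i.e. 3.6ⁿ ≥ 89937/7.
3.6⁷ = 612220032/78125 falls short of 89937/7 but 3.6⁸ ≈28211.1 reaches it, so n = 8.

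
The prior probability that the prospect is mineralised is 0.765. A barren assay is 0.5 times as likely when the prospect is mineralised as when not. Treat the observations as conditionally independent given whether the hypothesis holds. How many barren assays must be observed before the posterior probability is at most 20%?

4

Prior odds: 0.765 ÷ 0.235 = 153/47.
Likelihood ratio per barren assay = 0.5.
Target odds: 0.2 ÷ 0.8 = 0.25.
Need (153/47) × 0.5ⁿ ≤ 0.25, i.e. 0.5ⁿ ≤ 47/612.
0.5³ = 0.125 is still above 47/612 but 0.5⁴ = 0.0625 is at or below it, so n = 4.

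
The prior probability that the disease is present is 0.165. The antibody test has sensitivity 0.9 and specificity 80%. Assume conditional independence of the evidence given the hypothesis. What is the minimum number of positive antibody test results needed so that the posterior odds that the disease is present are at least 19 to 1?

4

Prior odds = 0.165/0.835 = 33/167.
False-positive rate = 1 − 0.8 = 0.2; likelihood ratio of a positive = 0.9/0.2 = 4.5.
Target odds = 19.
Need (33/167) × 4.5ⁿ ≥ 19, i.e. 4.5ⁿ ≥ 3173/33.
4.5³ = 91.125 falls short of 3173/33 but 4.5⁴ = 410.0625 reaches it, so n = 4.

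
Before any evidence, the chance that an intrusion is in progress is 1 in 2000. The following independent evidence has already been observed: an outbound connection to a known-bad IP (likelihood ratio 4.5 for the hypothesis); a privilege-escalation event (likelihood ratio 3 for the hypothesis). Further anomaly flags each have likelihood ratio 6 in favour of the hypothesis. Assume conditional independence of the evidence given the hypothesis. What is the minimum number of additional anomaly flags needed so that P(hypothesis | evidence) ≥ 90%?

Prior odds = 0.0005/0.9995 = 1/1999.
Combined Bayes factor of the evidence already in hand = 4.5 × 3 = 13.5.
Odds after that evidence = (1/1999) × 13.5 = 27/3998.
Target odds = 0.9/0.1 = 9.
Need 6ⁿ ≥ 9 ÷ (27/3998) = 3998/3.
6⁴ = 1296 falls short of 3998/3 but 6⁵ = 7776 reaches it, so n = 5.

5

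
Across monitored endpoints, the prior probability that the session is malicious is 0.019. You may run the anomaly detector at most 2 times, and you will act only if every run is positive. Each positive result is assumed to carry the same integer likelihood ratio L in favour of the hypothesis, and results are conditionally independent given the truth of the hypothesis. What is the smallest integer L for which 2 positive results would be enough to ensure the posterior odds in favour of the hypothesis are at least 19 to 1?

32

Prior odds = 0.019/0.981 = 19/981.
Target odds = 19.
Need L² ≥ 19 ÷ (19/981) = 981.
31² = 961 < 981 ≤ 1024 = 32², so L = 32.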